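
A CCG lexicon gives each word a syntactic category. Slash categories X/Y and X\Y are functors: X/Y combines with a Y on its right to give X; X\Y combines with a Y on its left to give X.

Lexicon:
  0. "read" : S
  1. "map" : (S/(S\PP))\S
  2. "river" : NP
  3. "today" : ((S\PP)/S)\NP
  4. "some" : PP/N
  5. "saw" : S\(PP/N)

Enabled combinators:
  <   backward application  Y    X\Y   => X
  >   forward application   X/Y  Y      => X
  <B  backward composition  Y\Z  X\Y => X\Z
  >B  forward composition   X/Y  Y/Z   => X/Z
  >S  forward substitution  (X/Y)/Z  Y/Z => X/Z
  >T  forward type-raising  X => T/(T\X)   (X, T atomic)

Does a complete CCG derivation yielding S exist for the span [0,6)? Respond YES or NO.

YES

[0,6] S   >
  [0,2] S/(S\PP)   <
    [0,1] "read" : S
    [1,2] "map" : (S/(S\PP))\S
  [2,6] S\PP   >
    [2,4] (S\PP)/S   <
      [2,3] "river" : NP
      [3,4] "today" : ((S\PP)/S)\NP
    [4,6] S   <
      [4,5] "some" : PP/N
      [5,6] "saw" : S\(PP/N)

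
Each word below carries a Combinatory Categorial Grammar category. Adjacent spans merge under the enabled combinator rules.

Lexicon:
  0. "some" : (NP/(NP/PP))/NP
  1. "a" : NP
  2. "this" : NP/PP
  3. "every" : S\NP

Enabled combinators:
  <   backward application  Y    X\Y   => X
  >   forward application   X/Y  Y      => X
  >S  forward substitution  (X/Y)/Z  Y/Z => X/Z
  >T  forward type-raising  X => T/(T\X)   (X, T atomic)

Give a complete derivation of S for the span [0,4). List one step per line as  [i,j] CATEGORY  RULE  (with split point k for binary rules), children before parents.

[0,4] S   <
  [0,3] NP   >
    [0,2] NP/(NP/PP)   >
      [0,1] "some" : (NP/(NP/PP))/NP
      [1,2] "a" : NP
    [2,3] "this" : NP/PP
  [3,4] "every" : S\NP

[0,1] (NP/(NP/PP))/NP  lex  "some"
[1,2] NP  lex  "a"
[0,2] NP/(NP/PP)  >  k=1
[2,3] NP/PP  lex  "this"
[0,3] NP  >  k=2
[3,4] S\NP  lex  "every"
[0,4] S  <  k=3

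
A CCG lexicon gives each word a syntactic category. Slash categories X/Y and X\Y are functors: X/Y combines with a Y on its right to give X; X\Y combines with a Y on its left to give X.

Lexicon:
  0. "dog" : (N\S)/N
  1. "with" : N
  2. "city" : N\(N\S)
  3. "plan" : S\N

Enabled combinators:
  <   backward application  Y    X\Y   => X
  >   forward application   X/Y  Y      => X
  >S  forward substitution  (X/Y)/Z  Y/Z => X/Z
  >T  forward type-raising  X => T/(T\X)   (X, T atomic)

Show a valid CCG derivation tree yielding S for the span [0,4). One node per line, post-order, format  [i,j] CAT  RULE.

[0,4] S   <
  [0,3] N   <
    [0,2] N\S   >
      [0,1] "dog" : (N\S)/N
      [1,2] "with" : N
    [2,3] "city" : N\(N\S)
  [3,4] "plan" : S\N

[0,1] (N\S)/N  lex  "dog"
[1,2] N  lex  "with"
[0,2] N\S  >  k=1
[2,3] N\(N\S)  lex  "city"
[0,3] N  <  k=2
[3,4] S\N  lex  "plan"
[0,4] S  <  k=3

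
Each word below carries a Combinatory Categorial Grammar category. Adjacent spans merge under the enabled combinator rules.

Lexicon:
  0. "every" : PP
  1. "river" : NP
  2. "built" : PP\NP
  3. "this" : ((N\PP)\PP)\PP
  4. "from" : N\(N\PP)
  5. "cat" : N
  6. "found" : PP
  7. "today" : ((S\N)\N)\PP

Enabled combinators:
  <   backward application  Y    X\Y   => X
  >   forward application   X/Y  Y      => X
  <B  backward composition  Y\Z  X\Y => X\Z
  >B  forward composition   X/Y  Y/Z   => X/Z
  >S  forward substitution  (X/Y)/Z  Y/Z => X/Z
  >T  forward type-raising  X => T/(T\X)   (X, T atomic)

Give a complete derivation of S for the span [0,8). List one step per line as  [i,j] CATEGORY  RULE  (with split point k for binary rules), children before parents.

[0,8] S   <
  [0,5] N   <
    [0,4] N\PP   <
      [0,1] "every" : PP
      [1,4] (N\PP)\PP   <
        [1,3] PP   >
          [1,2] PP/(PP\NP)   >T
            [1,2] "river" : NP
          [2,3] "built" : PP\NP
        [3,4] "this" : ((N\PP)\PP)\PP
    [4,5] "from" : N\(N\PP)
  [5,8] S\N   <
    [5,6] "cat" : N
    [6,8] (S\N)\N   <
      [6,7] "found" : PP
      [7,8] "today" : ((S\N)\N)\PP

[0,1] PP  lex  "every"
[1,2] NP  lex  "river"
[1,2] PP/(PP\NP)  >T
[2,3] PP\NP  lex  "built"
[1,3] PP  >  k=2
[3,4] ((N\PP)\PP)\PP  lex  "this"
[1,4] (N\PP)\PP  <  k=3
[0,4] N\PP  <  k=1
[4,5] N\(N\PP)  lex  "from"
[0,5] N  <  k=4
[5,6] N  lex  "cat"
[6,7] PP  lex  "found"
[7,8] ((S\N)\N)\PP  lex  "today"
[6,8] (S\N)\N  <  k=7
[5,8] S\N  <  k=6
[0,8] S  <  k=5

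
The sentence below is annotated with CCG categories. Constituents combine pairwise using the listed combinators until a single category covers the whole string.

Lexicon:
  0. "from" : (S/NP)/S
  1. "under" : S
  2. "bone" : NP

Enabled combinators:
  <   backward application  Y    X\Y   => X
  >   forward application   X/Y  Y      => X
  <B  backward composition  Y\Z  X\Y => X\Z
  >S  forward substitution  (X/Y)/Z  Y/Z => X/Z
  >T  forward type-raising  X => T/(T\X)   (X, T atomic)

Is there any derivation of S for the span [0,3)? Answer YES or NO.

YES

[0,3] S   >
  [0,2] S/NP   >
    [0,1] "from" : (S/NP)/S
    [1,2] "under" : S
  [2,3] "bone" : NP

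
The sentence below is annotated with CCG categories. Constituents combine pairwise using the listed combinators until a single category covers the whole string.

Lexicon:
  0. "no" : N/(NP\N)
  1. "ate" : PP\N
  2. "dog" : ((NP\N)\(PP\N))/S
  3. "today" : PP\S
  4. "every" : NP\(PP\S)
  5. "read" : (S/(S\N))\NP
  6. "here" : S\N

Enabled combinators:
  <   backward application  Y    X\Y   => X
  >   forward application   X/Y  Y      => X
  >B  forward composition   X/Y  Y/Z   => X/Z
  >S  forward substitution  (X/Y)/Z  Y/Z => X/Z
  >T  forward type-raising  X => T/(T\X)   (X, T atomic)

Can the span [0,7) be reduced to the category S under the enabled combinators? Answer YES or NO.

NO

N/(NP\N) PP\N ((NP\N)\(PP\N))/S PP\S NP\(PP\S) (S/(S\N))\NP S\N
CKY chart[0,7] = {N, N/(N\N), NP/(NP\N), PP/(PP\N), S/(S\N)}; S ∉ chart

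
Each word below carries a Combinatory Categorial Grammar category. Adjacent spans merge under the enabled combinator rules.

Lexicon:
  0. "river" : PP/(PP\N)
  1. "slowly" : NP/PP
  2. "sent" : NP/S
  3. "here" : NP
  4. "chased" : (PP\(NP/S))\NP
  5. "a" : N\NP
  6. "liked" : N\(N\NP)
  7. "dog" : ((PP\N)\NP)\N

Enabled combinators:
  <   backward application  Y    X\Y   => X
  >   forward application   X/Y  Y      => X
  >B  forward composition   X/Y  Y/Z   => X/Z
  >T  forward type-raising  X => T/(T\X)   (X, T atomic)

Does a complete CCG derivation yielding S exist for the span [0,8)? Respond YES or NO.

PP/(PP\N) NP/PP NP/S NP (PP\(NP/S))\NP N\NP N\(N\NP) ((PP\N)\NP)\N
CKY chart[0,8] = {N/(N\PP), NP/(NP\PP), PP, PP/(PP\PP), S/(S\PP)}; S ∉ chart

NO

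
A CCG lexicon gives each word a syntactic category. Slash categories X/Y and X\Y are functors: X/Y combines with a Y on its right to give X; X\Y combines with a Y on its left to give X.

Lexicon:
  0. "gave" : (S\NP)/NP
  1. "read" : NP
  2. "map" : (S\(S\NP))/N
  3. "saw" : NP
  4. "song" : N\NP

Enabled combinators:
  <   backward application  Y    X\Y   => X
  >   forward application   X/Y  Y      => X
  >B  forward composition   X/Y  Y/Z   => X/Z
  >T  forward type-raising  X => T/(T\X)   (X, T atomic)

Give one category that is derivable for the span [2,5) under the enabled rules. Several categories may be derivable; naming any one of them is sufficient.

S\(S\NP)

[0,5] S   <
  [0,2] S\NP   >
    [0,1] "gave" : (S\NP)/NP
    [1,2] "read" : NP
  [2,5] S\(S\NP)   >
    [2,3] "map" : (S\(S\NP))/N
    [3,5] N   >
      [3,4] N/(N\NP)   >T
        [3,4] "saw" : NP
      [4,5] "song" : N\NP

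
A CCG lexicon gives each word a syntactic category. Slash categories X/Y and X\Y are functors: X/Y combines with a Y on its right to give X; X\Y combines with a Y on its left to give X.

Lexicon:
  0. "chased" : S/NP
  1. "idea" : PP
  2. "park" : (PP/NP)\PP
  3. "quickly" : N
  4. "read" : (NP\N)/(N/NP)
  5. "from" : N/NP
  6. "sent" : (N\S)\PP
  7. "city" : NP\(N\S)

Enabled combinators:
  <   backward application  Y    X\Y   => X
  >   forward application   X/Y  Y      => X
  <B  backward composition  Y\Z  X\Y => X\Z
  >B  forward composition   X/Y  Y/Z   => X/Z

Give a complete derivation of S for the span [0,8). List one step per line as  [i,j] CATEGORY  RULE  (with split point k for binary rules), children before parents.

[0,1] S/NP  lex  "chased"
[1,2] PP  lex  "idea"
[2,3] (PP/NP)\PP  lex  "park"
[1,3] PP/NP  <  k=2
[3,4] N  lex  "quickly"
[4,5] (NP\N)/(N/NP)  lex  "read"
[5,6] N/NP  lex  "from"
[4,6] NP\N  >  k=5
[3,6] NP  <  k=4
[1,6] PP  >  k=3
[6,7] (N\S)\PP  lex  "sent"
[7,8] NP\(N\S)  lex  "city"
[6,8] NP\PP  <B  k=7
[1,8] NP  <  k=6
[0,8] S  >  k=1

[0,8] S   >
  [0,1] "chased" : S/NP
  [1,8] NP   <
    [1,6] PP   >
      [1,3] PP/NP   <
        [1,2] "idea" : PP
        [2,3] "park" : (PP/NP)\PP
      [3,6] NP   <
        [3,4] "quickly" : N
        [4,6] NP\N   >
          [4,5] "read" : (NP\N)/(N/NP)
          [5,6] "from" : N/NP
    [6,8] NP\PP   <B
      [6,7] "sent" : (N\S)\PP
      [7,8] "city" : NP\(N\S)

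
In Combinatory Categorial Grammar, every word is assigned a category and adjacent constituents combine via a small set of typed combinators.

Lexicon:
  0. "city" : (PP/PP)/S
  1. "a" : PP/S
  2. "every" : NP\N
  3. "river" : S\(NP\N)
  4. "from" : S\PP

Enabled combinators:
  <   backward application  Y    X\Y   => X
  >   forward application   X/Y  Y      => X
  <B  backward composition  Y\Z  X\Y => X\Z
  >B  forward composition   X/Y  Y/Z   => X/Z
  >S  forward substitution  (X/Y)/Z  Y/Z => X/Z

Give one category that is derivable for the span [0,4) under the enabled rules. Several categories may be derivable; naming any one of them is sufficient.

PP

[0,5] S   <
  [0,4] PP   >
    [0,2] PP/S   >S
      [0,1] "city" : (PP/PP)/S
      [1,2] "a" : PP/S
    [2,4] S   <
      [2,3] "every" : NP\N
      [3,4] "river" : S\(NP\N)
  [4,5] "from" : S\PP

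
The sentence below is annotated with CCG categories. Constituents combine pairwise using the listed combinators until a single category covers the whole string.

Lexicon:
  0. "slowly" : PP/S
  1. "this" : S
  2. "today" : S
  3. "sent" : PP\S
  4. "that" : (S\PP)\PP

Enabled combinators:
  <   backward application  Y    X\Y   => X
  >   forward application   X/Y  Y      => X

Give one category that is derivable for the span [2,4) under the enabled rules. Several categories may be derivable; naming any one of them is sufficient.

PP

[0,5] S   <
  [0,2] PP   >
    [0,1] "slowly" : PP/S
    [1,2] "this" : S
  [2,5] S\PP   <
    [2,4] PP   <
      [2,3] "today" : S
      [3,4] "sent" : PP\S
    [4,5] "that" : (S\PP)\PP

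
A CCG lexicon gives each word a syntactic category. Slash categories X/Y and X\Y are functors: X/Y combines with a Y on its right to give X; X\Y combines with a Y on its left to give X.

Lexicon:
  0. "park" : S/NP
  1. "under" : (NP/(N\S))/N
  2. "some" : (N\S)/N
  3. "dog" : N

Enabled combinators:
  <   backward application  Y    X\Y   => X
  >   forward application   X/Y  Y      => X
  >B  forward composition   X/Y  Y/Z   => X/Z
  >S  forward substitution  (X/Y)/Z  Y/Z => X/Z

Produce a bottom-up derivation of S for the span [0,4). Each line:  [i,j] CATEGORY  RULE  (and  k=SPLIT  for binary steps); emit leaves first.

[0,1] S/NP  lex  "park"
[1,2] (NP/(N\S))/N  lex  "under"
[2,3] (N\S)/N  lex  "some"
[1,3] NP/N  >S  k=2
[3,4] N  lex  "dog"
[1,4] NP  >  k=3
[0,4] S  >  k=1

[0,4] S   >
  [0,1] "park" : S/NP
  [1,4] NP   >
    [1,3] NP/N   >S
      [1,2] "under" : (NP/(N\S))/N
      [2,3] "some" : (N\S)/N
    [3,4] "dog" : N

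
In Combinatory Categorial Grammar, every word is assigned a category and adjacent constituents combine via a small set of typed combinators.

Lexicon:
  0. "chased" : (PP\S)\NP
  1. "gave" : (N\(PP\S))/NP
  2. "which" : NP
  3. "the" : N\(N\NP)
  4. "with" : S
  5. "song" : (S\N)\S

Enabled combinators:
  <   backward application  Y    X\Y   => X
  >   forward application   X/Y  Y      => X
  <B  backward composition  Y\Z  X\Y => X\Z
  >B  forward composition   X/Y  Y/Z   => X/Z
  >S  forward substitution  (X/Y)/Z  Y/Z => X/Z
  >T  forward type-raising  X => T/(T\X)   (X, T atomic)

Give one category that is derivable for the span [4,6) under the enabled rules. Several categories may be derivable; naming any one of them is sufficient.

[0,6] S   <
  [0,4] N   <
    [0,3] N\NP   <B
      [0,1] "chased" : (PP\S)\NP
      [1,3] N\(PP\S)   >
        [1,2] "gave" : (N\(PP\S))/NP
        [2,3] "which" : NP
    [3,4] "the" : N\(N\NP)
  [4,6] S\N   <
    [4,5] "with" : S
    [5,6] "song" : (S\N)\S

S\N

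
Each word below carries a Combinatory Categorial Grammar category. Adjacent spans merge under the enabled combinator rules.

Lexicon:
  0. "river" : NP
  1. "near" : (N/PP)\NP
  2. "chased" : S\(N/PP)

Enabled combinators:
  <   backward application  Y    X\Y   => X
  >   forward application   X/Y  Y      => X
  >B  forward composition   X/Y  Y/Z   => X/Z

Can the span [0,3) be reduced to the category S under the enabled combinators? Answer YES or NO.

YES

[0,3] S   <
  [0,2] N/PP   <
    [0,1] "river" : NP
    [1,2] "near" : (N/PP)\NP
  [2,3] "chased" : S\(N/PP)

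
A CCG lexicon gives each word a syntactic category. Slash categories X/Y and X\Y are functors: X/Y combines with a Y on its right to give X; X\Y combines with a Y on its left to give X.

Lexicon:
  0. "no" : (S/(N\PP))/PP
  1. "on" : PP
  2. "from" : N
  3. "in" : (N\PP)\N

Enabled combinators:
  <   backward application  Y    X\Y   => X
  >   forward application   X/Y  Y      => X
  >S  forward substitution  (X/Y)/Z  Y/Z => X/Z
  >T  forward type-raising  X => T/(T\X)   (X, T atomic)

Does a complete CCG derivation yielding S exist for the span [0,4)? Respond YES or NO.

[0,4] S   >
  [0,2] S/(N\PP)   >
    [0,1] "no" : (S/(N\PP))/PP
    [1,2] "on" : PP
  [2,4] N\PP   <
    [2,3] "from" : N
    [3,4] "in" : (N\PP)\N

YES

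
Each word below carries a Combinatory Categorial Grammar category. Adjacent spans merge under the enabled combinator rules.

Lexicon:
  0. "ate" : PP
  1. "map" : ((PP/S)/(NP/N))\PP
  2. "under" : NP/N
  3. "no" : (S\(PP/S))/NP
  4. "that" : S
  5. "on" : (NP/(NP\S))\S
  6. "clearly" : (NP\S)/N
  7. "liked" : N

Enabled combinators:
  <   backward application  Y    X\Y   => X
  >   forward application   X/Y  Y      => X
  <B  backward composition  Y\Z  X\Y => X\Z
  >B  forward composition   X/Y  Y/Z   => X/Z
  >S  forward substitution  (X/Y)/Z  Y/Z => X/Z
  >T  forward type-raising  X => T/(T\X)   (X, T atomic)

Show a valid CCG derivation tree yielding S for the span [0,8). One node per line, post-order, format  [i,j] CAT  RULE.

[0,1] PP  lex  "ate"
[1,2] ((PP/S)/(NP/N))\PP  lex  "map"
[0,2] (PP/S)/(NP/N)  <  k=1
[2,3] NP/N  lex  "under"
[0,3] PP/S  >  k=2
[3,4] (S\(PP/S))/NP  lex  "no"
[4,5] S  lex  "that"
[5,6] (NP/(NP\S))\S  lex  "on"
[4,6] NP/(NP\S)  <  k=5
[6,7] (NP\S)/N  lex  "clearly"
[7,8] N  lex  "liked"
[6,8] NP\S  >  k=7
[4,8] NP  >  k=6
[3,8] S\(PP/S)  >  k=4
[0,8] S  <  k=3

[0,8] S   <
  [0,3] PP/S   >
    [0,2] (PP/S)/(NP/N)   <
      [0,1] "ate" : PP
      [1,2] "map" : ((PP/S)/(NP/N))\PP
    [2,3] "under" : NP/N
  [3,8] S\(PP/S)   >
    [3,4] "no" : (S\(PP/S))/NP
    [4,8] NP   >
      [4,6] NP/(NP\S)   <
        [4,5] "that" : S
        [5,6] "on" : (NP/(NP\S))\S
      [6,8] NP\S   >
        [6,7] "clearly" : (NP\S)/N
        [7,8] "liked" : N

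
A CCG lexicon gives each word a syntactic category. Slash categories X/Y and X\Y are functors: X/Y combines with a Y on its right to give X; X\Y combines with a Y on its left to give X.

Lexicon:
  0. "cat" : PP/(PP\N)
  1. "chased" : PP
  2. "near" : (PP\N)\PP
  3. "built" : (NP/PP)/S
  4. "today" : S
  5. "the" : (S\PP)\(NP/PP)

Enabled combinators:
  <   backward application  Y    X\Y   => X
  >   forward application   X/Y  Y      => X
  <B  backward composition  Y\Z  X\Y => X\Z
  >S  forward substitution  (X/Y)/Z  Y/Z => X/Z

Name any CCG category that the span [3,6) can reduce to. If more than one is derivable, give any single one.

[0,6] S   <
  [0,3] PP   >
    [0,1] "cat" : PP/(PP\N)
    [1,3] PP\N   <
      [1,2] "chased" : PP
      [2,3] "near" : (PP\N)\PP
  [3,6] S\PP   <
    [3,5] NP/PP   >
      [3,4] "built" : (NP/PP)/S
      [4,5] "today" : S
    [5,6] "the" : (S\PP)\(NP/PP)

S\PP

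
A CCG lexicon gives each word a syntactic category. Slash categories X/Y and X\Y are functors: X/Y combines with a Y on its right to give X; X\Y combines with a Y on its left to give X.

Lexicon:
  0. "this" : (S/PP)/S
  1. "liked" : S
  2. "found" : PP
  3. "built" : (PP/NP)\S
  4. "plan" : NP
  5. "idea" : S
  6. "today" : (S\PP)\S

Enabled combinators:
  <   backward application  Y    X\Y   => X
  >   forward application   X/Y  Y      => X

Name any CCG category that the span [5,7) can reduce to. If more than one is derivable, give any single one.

[0,7] S   <
  [0,5] PP   >
    [0,4] PP/NP   <
      [0,3] S   >
        [0,2] S/PP   >
          [0,1] "this" : (S/PP)/S
          [1,2] "liked" : S
        [2,3] "found" : PP
      [3,4] "built" : (PP/NP)\S
    [4,5] "plan" : NP
  [5,7] S\PP   <
    [5,6] "idea" : S
    [6,7] "today" : (S\PP)\S

S\PP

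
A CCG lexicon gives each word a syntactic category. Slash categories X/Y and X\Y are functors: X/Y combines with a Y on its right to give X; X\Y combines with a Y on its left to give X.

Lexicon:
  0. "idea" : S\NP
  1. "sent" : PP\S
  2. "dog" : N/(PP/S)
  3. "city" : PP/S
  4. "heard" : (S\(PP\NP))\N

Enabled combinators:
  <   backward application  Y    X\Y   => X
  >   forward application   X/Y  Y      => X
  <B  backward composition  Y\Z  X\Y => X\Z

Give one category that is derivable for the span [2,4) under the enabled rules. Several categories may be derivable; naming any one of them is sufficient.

N

[0,5] S   <
  [0,2] PP\NP   <B
    [0,1] "idea" : S\NP
    [1,2] "sent" : PP\S
  [2,5] S\(PP\NP)   <
    [2,4] N   >
      [2,3] "dog" : N/(PP/S)
      [3,4] "city" : PP/S
    [4,5] "heard" : (S\(PP\NP))\N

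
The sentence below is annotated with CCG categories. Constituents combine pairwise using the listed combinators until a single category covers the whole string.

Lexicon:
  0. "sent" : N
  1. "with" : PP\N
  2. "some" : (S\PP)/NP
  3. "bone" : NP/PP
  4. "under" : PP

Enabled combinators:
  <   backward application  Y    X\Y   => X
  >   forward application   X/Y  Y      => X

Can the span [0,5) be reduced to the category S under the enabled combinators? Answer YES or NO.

[0,5] S   <
  [0,2] PP   <
    [0,1] "sent" : N
    [1,2] "with" : PP\N
  [2,5] S\PP   >
    [2,3] "some" : (S\PP)/NP
    [3,5] NP   >
      [3,4] "bone" : NP/PP
      [4,5] "under" : PP

YES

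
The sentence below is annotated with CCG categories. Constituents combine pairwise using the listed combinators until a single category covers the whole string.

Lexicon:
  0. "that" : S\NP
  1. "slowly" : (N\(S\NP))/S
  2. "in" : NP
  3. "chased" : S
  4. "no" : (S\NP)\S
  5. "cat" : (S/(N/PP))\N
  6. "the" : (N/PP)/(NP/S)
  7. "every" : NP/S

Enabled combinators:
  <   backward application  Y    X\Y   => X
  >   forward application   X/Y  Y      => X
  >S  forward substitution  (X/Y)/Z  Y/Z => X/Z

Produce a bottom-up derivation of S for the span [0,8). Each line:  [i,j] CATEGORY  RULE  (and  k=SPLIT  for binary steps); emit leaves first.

[0,1] S\NP  lex  "that"
[1,2] (N\(S\NP))/S  lex  "slowly"
[2,3] NP  lex  "in"
[3,4] S  lex  "chased"
[4,5] (S\NP)\S  lex  "no"
[3,5] S\NP  <  k=4
[2,5] S  <  k=3
[1,5] N\(S\NP)  >  k=2
[0,5] N  <  k=1
[5,6] (S/(N/PP))\N  lex  "cat"
[0,6] S/(N/PP)  <  k=5
[6,7] (N/PP)/(NP/S)  lex  "the"
[7,8] NP/S  lex  "every"
[6,8] N/PP  >  k=7
[0,8] S  >  k=6

[0,8] S   >
  [0,6] S/(N/PP)   <
    [0,5] N   <
      [0,1] "that" : S\NP
      [1,5] N\(S\NP)   >
        [1,2] "slowly" : (N\(S\NP))/S
        [2,5] S   <
          [2,3] "in" : NP
          [3,5] S\NP   <
            [3,4] "chased" : S
            [4,5] "no" : (S\NP)\S
    [5,6] "cat" : (S/(N/PP))\N
  [6,8] N/PP   >
    [6,7] "the" : (N/PP)/(NP/S)
    [7,8] "every" : NP/S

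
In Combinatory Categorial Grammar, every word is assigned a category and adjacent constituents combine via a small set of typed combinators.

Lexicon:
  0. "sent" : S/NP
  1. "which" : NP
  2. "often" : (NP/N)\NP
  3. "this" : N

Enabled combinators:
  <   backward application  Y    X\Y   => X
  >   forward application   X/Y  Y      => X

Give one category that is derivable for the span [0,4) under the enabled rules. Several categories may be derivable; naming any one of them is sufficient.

[0,4] S   >
  [0,1] "sent" : S/NP
  [1,4] NP   >
    [1,3] NP/N   <
      [1,2] "which" : NP
      [2,3] "often" : (NP/N)\NP
    [3,4] "this" : N

S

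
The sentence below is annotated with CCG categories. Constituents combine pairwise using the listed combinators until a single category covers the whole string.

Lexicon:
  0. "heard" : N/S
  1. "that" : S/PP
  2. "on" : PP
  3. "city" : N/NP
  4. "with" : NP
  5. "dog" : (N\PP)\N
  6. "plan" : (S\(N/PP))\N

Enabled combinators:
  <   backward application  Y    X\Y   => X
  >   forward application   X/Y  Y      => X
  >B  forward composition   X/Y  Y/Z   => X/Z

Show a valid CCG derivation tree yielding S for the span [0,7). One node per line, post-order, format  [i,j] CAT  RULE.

[0,1] N/S  lex  "heard"
[1,2] S/PP  lex  "that"
[0,2] N/PP  >B  k=1
[2,3] PP  lex  "on"
[3,4] N/NP  lex  "city"
[4,5] NP  lex  "with"
[3,5] N  >  k=4
[5,6] (N\PP)\N  lex  "dog"
[3,6] N\PP  <  k=5
[2,6] N  <  k=3
[6,7] (S\(N/PP))\N  lex  "plan"
[2,7] S\(N/PP)  <  k=6
[0,7] S  <  k=2

[0,7] S   <
  [0,2] N/PP   >B
    [0,1] "heard" : N/S
    [1,2] "that" : S/PP
  [2,7] S\(N/PP)   <
    [2,6] N   <
      [2,3] "on" : PP
      [3,6] N\PP   <
        [3,5] N   >
          [3,4] "city" : N/NP
          [4,5] "with" : NP
        [5,6] "dog" : (N\PP)\N
    [6,7] "plan" : (S\(N/PP))\N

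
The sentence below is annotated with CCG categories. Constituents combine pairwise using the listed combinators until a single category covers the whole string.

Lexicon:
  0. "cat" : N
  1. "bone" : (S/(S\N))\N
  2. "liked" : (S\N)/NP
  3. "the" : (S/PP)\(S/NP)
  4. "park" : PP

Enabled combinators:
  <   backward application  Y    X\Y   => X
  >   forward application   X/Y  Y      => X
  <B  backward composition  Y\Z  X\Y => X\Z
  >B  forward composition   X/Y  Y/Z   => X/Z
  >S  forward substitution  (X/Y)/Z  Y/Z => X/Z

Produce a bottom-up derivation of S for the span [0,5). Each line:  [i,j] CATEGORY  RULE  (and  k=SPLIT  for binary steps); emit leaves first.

[0,5] S   >
  [0,4] S/PP   <
    [0,3] S/NP   >B
      [0,2] S/(S\N)   <
        [0,1] "cat" : N
        [1,2] "bone" : (S/(S\N))\N
      [2,3] "liked" : (S\N)/NP
    [3,4] "the" : (S/PP)\(S/NP)
  [4,5] "park" : PP

[0,1] N  lex  "cat"
[1,2] (S/(S\N))\N  lex  "bone"
[0,2] S/(S\N)  <  k=1
[2,3] (S\N)/NP  lex  "liked"
[0,3] S/NP  >B  k=2
[3,4] (S/PP)\(S/NP)  lex  "the"
[0,4] S/PP  <  k=3
[4,5] PP  lex  "park"
[0,5] S  >  k=4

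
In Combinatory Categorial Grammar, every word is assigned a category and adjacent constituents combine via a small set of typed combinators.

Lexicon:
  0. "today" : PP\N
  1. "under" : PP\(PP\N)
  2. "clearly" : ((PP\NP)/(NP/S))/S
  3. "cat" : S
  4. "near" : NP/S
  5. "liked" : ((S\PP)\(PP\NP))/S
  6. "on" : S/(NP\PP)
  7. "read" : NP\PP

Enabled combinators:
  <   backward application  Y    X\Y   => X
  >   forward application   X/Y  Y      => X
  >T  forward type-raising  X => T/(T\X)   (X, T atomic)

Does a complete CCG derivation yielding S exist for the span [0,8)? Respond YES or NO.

YES

[0,8] S   <
  [0,2] PP   <
    [0,1] "today" : PP\N
    [1,2] "under" : PP\(PP\N)
  [2,8] S\PP   <
    [2,5] PP\NP   >
      [2,4] (PP\NP)/(NP/S)   >
        [2,3] "clearly" : ((PP\NP)/(NP/S))/S
        [3,4] "cat" : S
      [4,5] "near" : NP/S
    [5,8] (S\PP)\(PP\NP)   >
      [5,6] "liked" : ((S\PP)\(PP\NP))/S
      [6,8] S   >
        [6,7] "on" : S/(NP\PP)
        [7,8] "read" : NP\PP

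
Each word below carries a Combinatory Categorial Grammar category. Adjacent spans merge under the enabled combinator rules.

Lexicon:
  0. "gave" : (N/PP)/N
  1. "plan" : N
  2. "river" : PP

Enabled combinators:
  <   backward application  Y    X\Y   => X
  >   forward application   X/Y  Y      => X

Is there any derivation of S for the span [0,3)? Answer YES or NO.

(N/PP)/N N PP
CKY chart[0,3] = {N}; S ∉ chart

NO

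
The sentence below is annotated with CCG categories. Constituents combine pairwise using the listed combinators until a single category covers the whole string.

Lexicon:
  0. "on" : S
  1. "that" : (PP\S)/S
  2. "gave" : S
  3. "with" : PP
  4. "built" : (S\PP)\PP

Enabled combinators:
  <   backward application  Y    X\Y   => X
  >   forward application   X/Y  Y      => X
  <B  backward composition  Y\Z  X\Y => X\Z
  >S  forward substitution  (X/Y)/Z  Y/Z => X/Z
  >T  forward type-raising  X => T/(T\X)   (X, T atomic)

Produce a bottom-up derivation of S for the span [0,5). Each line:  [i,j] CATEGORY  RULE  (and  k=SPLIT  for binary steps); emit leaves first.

[0,5] S   <
  [0,3] PP   <
    [0,1] "on" : S
    [1,3] PP\S   >
      [1,2] "that" : (PP\S)/S
      [2,3] "gave" : S
  [3,5] S\PP   <
    [3,4] "with" : PP
    [4,5] "built" : (S\PP)\PP

[0,1] S  lex  "on"
[1,2] (PP\S)/S  lex  "that"
[2,3] S  lex  "gave"
[1,3] PP\S  >  k=2
[0,3] PP  <  k=1
[3,4] PP  lex  "with"
[4,5] (S\PP)\PP  lex  "built"
[3,5] S\PP  <  k=4
[0,5] S  <  k=3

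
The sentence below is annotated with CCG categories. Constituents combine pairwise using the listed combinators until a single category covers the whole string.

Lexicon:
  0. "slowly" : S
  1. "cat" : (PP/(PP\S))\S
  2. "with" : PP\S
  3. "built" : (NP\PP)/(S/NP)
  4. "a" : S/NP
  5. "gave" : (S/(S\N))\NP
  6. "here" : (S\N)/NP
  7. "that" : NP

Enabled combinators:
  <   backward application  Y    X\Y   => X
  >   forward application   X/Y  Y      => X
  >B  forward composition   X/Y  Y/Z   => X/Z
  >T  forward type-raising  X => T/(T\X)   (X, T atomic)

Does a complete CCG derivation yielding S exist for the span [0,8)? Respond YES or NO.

[0,8] S   >
  [0,6] S/(S\N)   <
    [0,5] NP   <
      [0,3] PP   >
        [0,2] PP/(PP\S)   <
          [0,1] "slowly" : S
          [1,2] "cat" : (PP/(PP\S))\S
        [2,3] "with" : PP\S
      [3,5] NP\PP   >
        [3,4] "built" : (NP\PP)/(S/NP)
        [4,5] "a" : S/NP
    [5,6] "gave" : (S/(S\N))\NP
  [6,8] S\N   >
    [6,7] "here" : (S\N)/NP
    [7,8] "that" : NP

YES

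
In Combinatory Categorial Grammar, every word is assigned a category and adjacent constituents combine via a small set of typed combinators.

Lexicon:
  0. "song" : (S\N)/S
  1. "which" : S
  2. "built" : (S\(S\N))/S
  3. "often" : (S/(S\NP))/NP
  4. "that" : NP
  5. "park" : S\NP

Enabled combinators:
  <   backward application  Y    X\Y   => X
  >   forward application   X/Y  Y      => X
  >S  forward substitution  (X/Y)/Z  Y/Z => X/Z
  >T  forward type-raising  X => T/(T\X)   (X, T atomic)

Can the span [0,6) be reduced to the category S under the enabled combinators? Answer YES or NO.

[0,6] S   <
  [0,2] S\N   >
    [0,1] "song" : (S\N)/S
    [1,2] "which" : S
  [2,6] S\(S\N)   >
    [2,3] "built" : (S\(S\N))/S
    [3,6] S   >
      [3,5] S/(S\NP)   >
        [3,4] "often" : (S/(S\NP))/NP
        [4,5] "that" : NP
      [5,6] "park" : S\NP

YES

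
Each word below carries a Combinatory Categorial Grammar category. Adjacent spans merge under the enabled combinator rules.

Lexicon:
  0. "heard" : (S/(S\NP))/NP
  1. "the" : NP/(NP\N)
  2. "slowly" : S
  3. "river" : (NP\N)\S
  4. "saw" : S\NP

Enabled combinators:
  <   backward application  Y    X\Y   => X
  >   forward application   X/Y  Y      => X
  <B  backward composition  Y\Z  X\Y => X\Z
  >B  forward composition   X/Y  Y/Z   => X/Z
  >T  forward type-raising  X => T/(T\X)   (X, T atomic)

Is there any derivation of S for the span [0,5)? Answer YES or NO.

[0,5] S   >
  [0,4] S/(S\NP)   >
    [0,1] "heard" : (S/(S\NP))/NP
    [1,4] NP   >
      [1,2] "the" : NP/(NP\N)
      [2,4] NP\N   <
        [2,3] "slowly" : S
        [3,4] "river" : (NP\N)\S
  [4,5] "saw" : S\NP

YES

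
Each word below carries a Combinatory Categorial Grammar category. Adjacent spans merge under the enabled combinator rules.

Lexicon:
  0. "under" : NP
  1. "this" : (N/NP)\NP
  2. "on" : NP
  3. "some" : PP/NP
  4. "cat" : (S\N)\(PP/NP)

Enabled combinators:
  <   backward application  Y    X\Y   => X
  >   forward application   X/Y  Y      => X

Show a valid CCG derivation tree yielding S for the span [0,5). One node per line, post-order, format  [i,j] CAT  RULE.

[0,1] NP  lex  "under"
[1,2] (N/NP)\NP  lex  "this"
[0,2] N/NP  <  k=1
[2,3] NP  lex  "on"
[0,3] N  >  k=2
[3,4] PP/NP  lex  "some"
[4,5] (S\N)\(PP/NP)  lex  "cat"
[3,5] S\N  <  k=4
[0,5] S  <  k=3

[0,5] S   <
  [0,3] N   >
    [0,2] N/NP   <
      [0,1] "under" : NP
      [1,2] "this" : (N/NP)\NP
    [2,3] "on" : NP
  [3,5] S\N   <
    [3,4] "some" : PP/NP
    [4,5] "cat" : (S\N)\(PP/NP)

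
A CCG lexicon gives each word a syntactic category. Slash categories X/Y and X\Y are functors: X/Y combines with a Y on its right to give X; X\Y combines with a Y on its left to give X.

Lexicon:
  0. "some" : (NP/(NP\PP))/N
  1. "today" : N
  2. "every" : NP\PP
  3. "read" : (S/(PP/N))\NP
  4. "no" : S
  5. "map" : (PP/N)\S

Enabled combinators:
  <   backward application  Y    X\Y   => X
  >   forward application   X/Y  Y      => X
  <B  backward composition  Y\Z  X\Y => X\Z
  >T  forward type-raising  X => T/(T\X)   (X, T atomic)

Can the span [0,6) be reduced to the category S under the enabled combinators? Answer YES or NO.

[0,6] S   >
  [0,4] S/(PP/N)   <
    [0,3] NP   >
      [0,2] NP/(NP\PP)   >
        [0,1] "some" : (NP/(NP\PP))/N
        [1,2] "today" : N
      [2,3] "every" : NP\PP
    [3,4] "read" : (S/(PP/N))\NP
  [4,6] PP/N   <
    [4,5] "no" : S
    [5,6] "map" : (PP/N)\S

YES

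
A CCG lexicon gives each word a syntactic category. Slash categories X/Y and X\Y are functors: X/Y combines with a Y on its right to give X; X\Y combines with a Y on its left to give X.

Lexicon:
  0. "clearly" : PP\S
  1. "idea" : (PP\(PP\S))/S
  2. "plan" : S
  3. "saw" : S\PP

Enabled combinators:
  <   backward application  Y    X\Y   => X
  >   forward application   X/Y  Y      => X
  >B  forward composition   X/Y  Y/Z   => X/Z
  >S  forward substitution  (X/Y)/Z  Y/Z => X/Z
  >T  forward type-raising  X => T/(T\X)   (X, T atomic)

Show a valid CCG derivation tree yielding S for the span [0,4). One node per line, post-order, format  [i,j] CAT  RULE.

[0,1] PP\S  lex  "clearly"
[1,2] (PP\(PP\S))/S  lex  "idea"
[2,3] S  lex  "plan"
[1,3] PP\(PP\S)  >  k=2
[0,3] PP  <  k=1
[3,4] S\PP  lex  "saw"
[0,4] S  <  k=3

[0,4] S   <
  [0,3] PP   <
    [0,1] "clearly" : PP\S
    [1,3] PP\(PP\S)   >
      [1,2] "idea" : (PP\(PP\S))/S
      [2,3] "plan" : S
  [3,4] "saw" : S\PP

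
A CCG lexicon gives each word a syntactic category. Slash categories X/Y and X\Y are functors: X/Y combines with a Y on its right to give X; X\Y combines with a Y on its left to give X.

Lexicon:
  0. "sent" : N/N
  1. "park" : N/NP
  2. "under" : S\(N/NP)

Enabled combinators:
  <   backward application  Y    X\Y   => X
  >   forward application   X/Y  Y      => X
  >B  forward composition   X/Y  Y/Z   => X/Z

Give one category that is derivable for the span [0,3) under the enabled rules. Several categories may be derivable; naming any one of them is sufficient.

S

[0,3] S   <
  [0,2] N/NP   >B
    [0,1] "sent" : N/N
    [1,2] "park" : N/NP
  [2,3] "under" : S\(N/NP)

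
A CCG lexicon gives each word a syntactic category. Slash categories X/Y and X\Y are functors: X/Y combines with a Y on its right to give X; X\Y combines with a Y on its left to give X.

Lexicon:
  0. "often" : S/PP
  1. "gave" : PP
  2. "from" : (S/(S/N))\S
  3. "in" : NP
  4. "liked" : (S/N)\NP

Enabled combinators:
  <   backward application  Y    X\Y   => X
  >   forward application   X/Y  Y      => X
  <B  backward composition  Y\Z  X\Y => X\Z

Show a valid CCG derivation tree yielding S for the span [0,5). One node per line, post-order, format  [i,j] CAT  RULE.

[0,5] S   >
  [0,3] S/(S/N)   <
    [0,2] S   >
      [0,1] "often" : S/PP
      [1,2] "gave" : PP
    [2,3] "from" : (S/(S/N))\S
  [3,5] S/N   <
    [3,4] "in" : NP
    [4,5] "liked" : (S/N)\NP

[0,1] S/PP  lex  "often"
[1,2] PP  lex  "gave"
[0,2] S  >  k=1
[2,3] (S/(S/N))\S  lex  "from"
[0,3] S/(S/N)  <  k=2
[3,4] NP  lex  "in"
[4,5] (S/N)\NP  lex  "liked"
[3,5] S/N  <  k=4
[0,5] S  >  k=3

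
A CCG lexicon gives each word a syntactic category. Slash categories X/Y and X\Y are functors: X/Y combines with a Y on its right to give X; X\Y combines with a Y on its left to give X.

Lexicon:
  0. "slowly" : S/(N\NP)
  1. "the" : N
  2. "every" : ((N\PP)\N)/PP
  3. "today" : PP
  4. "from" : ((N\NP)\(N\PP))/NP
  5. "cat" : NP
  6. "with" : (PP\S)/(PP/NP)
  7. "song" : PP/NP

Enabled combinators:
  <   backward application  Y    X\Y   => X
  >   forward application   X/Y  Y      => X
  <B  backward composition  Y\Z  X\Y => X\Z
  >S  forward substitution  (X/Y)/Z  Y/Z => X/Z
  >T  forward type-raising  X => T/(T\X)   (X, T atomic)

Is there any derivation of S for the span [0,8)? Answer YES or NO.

NO

S/(N\NP) N ((N\PP)\N)/PP PP ((N\NP)\(N\PP))/NP NP (PP\S)/(PP/NP) PP/NP
CKY chart[0,8] = {N/(N\PP), NP/(NP\PP), PP, PP/(PP\PP), S/(S\PP)}; S ∉ chart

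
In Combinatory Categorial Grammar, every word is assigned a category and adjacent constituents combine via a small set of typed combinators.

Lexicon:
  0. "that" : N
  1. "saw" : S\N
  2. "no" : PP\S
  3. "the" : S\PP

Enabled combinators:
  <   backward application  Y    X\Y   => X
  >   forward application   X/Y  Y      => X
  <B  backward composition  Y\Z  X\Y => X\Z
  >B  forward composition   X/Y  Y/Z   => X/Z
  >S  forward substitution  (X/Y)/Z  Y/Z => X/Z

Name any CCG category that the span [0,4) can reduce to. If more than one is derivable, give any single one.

[0,4] S   <
  [0,3] PP   <
    [0,2] S   <
      [0,1] "that" : N
      [1,2] "saw" : S\N
    [2,3] "no" : PP\S
  [3,4] "the" : S\PP

S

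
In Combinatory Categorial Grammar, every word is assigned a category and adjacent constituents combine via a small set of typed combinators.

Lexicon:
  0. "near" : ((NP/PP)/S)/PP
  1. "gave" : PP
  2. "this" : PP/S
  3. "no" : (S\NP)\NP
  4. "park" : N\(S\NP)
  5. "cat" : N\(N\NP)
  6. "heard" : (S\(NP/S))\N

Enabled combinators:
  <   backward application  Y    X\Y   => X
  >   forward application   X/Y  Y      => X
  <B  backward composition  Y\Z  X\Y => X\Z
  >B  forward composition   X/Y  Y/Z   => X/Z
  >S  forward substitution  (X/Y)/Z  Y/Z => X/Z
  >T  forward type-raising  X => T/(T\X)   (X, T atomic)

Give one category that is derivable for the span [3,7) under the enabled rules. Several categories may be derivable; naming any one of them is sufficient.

S\(NP/S)

[0,7] S   <
  [0,3] NP/S   >S
    [0,2] (NP/PP)/S   >
      [0,1] "near" : ((NP/PP)/S)/PP
      [1,2] "gave" : PP
    [2,3] "this" : PP/S
  [3,7] S\(NP/S)   <
    [3,6] N   <
      [3,5] N\NP   <B
        [3,4] "no" : (S\NP)\NP
        [4,5] "park" : N\(S\NP)
      [5,6] "cat" : N\(N\NP)
    [6,7] "heard" : (S\(NP/S))\N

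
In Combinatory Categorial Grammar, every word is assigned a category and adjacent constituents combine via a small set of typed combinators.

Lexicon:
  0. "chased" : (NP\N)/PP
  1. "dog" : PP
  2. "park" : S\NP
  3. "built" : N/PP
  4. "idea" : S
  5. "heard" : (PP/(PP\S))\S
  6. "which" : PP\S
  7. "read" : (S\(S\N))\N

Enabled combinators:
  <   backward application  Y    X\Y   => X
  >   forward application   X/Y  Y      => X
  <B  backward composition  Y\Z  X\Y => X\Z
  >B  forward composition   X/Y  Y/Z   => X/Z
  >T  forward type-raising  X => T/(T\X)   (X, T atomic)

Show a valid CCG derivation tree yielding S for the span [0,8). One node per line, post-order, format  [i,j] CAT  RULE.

[0,1] (NP\N)/PP  lex  "chased"
[1,2] PP  lex  "dog"
[0,2] NP\N  >  k=1
[2,3] S\NP  lex  "park"
[0,3] S\N  <B  k=2
[3,4] N/PP  lex  "built"
[4,5] S  lex  "idea"
[5,6] (PP/(PP\S))\S  lex  "heard"
[4,6] PP/(PP\S)  <  k=5
[6,7] PP\S  lex  "which"
[4,7] PP  >  k=6
[3,7] N  >  k=4
[7,8] (S\(S\N))\N  lex  "read"
[3,8] S\(S\N)  <  k=7
[0,8] S  <  k=3

[0,8] S   <
  [0,3] S\N   <B
    [0,2] NP\N   >
      [0,1] "chased" : (NP\N)/PP
      [1,2] "dog" : PP
    [2,3] "park" : S\NP
  [3,8] S\(S\N)   <
    [3,7] N   >
      [3,4] "built" : N/PP
      [4,7] PP   >
        [4,6] PP/(PP\S)   <
          [4,5] "idea" : S
          [5,6] "heard" : (PP/(PP\S))\S
        [6,7] "which" : PP\S
    [7,8] "read" : (S\(S\N))\N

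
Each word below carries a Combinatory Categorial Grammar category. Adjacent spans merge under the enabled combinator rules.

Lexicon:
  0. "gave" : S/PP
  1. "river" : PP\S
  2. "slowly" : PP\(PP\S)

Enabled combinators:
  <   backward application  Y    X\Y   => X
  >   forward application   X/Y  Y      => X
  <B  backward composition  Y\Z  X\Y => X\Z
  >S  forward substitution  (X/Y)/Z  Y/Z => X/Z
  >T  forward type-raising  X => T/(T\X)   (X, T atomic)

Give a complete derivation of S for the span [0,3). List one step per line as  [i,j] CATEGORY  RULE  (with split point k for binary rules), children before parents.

[0,3] S   >
  [0,1] "gave" : S/PP
  [1,3] PP   <
    [1,2] "river" : PP\S
    [2,3] "slowly" : PP\(PP\S)

[0,1] S/PP  lex  "gave"
[1,2] PP\S  lex  "river"
[2,3] PP\(PP\S)  lex  "slowly"
[1,3] PP  <  k=2
[0,3] S  >  k=1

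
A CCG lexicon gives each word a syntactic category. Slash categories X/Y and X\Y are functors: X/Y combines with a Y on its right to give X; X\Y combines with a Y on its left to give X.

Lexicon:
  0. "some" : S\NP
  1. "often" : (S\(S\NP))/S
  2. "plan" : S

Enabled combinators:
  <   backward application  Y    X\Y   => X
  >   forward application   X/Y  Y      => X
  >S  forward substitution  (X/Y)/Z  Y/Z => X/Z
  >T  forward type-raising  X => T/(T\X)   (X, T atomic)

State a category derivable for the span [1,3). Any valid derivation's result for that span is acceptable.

S\(S\NP)

[0,3] S   <
  [0,1] "some" : S\NP
  [1,3] S\(S\NP)   >
    [1,2] "often" : (S\(S\NP))/S
    [2,3] "plan" : S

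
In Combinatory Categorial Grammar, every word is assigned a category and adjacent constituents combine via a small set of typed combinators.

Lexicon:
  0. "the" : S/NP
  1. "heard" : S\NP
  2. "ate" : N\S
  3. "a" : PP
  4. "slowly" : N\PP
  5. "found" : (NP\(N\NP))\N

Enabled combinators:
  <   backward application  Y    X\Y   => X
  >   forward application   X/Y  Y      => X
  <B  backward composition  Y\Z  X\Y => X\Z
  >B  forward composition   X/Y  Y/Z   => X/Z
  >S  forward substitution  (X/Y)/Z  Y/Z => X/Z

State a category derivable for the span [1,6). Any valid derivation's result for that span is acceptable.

NP

[0,6] S   >
  [0,1] "the" : S/NP
  [1,6] NP   <
    [1,3] N\NP   <B
      [1,2] "heard" : S\NP
      [2,3] "ate" : N\S
    [3,6] NP\(N\NP)   <
      [3,5] N   <
        [3,4] "a" : PP
        [4,5] "slowly" : N\PP
      [5,6] "found" : (NP\(N\NP))\N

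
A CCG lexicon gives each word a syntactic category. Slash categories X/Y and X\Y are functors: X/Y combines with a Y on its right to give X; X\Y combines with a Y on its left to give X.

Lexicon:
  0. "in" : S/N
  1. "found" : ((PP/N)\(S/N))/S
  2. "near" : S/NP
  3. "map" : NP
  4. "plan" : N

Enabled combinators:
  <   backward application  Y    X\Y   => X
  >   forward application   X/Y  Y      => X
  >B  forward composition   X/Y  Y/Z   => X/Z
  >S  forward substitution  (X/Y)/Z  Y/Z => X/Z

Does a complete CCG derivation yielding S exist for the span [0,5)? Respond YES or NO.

NO

S/N ((PP/N)\(S/N))/S S/NP NP N
CKY chart[0,5] = {PP}; S ∉ chart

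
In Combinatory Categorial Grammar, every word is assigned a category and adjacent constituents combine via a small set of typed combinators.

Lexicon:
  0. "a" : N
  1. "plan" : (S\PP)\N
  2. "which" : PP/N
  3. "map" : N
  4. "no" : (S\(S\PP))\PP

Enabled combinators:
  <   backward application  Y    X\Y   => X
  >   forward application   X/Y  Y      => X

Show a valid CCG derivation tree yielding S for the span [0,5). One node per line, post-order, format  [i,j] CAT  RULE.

[0,5] S   <
  [0,2] S\PP   <
    [0,1] "a" : N
    [1,2] "plan" : (S\PP)\N
  [2,5] S\(S\PP)   <
    [2,4] PP   >
      [2,3] "which" : PP/N
      [3,4] "map" : N
    [4,5] "no" : (S\(S\PP))\PP

[0,1] N  lex  "a"
[1,2] (S\PP)\N  lex  "plan"
[0,2] S\PP  <  k=1
[2,3] PP/N  lex  "which"
[3,4] N  lex  "map"
[2,4] PP  >  k=3
[4,5] (S\(S\PP))\PP  lex  "no"
[2,5] S\(S\PP)  <  k=4
[0,5] S  <  k=2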